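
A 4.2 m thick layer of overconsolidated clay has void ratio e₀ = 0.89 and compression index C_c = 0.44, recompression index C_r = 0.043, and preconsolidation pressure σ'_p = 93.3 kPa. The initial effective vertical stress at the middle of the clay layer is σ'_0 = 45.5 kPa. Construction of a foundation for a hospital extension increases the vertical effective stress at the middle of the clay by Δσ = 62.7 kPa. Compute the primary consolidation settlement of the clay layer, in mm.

Final effective stress: σ'_f = 45.5 + 62.7 = 108.2 kPa.
σ'_f = 108.2 > σ'_p = 93.3 kPa, so the stress path crosses the preconsolidation pressure — recompression up to σ'_p, then virgin compression beyond:
S_c = H/(1+e₀)·[C_r·log₁₀(σ'_p/σ'_0) + C_c·log₁₀(σ'_f/σ'_p)]
    = 4.2/1.89 × [0.043×log₁₀(93.3/45.5) + 0.44×log₁₀(108.2/93.3)]
    = 2.2222 × [0.01341 + 0.028312] = 0.09271 m

S_c ≈ 92.7 mm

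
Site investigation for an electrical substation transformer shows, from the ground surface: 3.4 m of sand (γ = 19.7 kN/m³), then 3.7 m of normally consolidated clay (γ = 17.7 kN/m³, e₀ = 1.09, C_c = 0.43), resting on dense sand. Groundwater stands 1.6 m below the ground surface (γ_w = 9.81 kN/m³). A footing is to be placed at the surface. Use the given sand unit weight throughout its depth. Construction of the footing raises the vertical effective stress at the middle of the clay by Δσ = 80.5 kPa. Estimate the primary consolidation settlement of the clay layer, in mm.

Mid-depth of clay below the ground surface: z = 3.4 + 3.7/2 = 5.25 m.
Total vertical stress at mid-clay: σ_v = 19.7×3.4 + 17.7×1.85 = 99.725 kPa.
Pore pressure: u = 9.81×(5.25 − 1.6) = 35.806 kPa.
Initial effective stress: σ'_0 = σ_v − u = 99.725 − 35.806 = 63.919 kPa.
Final effective stress: σ'_f = σ'_0 + Δσ = 63.919 + 80.5 = 144.42 kPa.
Normally consolidated clay, so the full stress increment lies on the virgin compression line:
S_c = C_c·H/(1+e₀)·log₁₀(σ'_f/σ'_0) = 0.43×3.7/(1+1.09)×log₁₀(144.42/63.919)
    = 0.76124 × 0.354 = 0.2695 m

S_c ≈ 269 mm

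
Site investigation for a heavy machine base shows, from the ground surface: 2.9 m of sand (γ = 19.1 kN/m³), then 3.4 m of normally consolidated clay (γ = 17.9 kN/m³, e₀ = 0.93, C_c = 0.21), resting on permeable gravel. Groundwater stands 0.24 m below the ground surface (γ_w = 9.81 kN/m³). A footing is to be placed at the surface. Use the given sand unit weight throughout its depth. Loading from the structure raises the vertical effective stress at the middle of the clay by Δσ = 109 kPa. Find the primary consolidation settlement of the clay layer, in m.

S_c ≈ 0.203 m

Mid-depth of clay below the ground surface: z = 2.9 + 3.4/2 = 4.6 m.
Total vertical stress at mid-clay: σ_v = 19.1×2.9 + 17.9×1.7 = 85.82 kPa.
Pore pressure: u = 9.81×(4.6 − 0.24) = 42.772 kPa.
Initial effective stress: σ'_0 = σ_v − u = 85.82 − 42.772 = 43.048 kPa.
Final effective stress: σ'_f = σ'_0 + Δσ = 43.048 + 109 = 152.05 kPa.
Normally consolidated clay, so the full stress increment lies on the virgin compression line:
S_c = C_c·H/(1+e₀)·log₁₀(σ'_f/σ'_0) = 0.21×3.4/(1+0.93)×log₁₀(152.05/43.048)
    = 0.36995 × 0.54803 = 0.2027 m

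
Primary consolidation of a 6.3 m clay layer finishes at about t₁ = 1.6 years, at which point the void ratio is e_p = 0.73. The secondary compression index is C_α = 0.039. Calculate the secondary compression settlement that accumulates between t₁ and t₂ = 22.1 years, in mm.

S_s ≈ 162 mm

Secondary compression: S_s = C_α·H/(1+e_p)·log₁₀(t₂/t₁)
S_s = 0.039×6.3/(1+0.73)×log₁₀(22.1/1.6)
    = 0.142 × 1.14 = 0.1619 m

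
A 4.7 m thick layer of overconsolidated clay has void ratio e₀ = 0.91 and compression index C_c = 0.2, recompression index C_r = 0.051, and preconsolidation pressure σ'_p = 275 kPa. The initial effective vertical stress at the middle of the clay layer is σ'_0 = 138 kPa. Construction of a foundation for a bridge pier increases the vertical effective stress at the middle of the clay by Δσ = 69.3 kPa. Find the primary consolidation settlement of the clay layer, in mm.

S_c ≈ 22.2 mm

Final effective stress: σ'_f = 138 + 69.3 = 207.3 kPa.
σ'_f = 207.3 ≤ σ'_p = 275 kPa, so the clay remains overconsolidated and only the recompression index applies:
S_c = C_r·H/(1+e₀)·log₁₀(σ'_f/σ'_0) = 0.051×4.7/1.91×log₁₀(207.3/138)
    = 0.1255 × 0.17672 = 0.02218 m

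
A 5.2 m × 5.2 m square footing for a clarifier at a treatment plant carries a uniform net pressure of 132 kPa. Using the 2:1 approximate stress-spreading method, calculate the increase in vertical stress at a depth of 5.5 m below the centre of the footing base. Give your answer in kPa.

Δσ_z ≈ 31.2 kPa

By the 2:1 method the load spreads at 1 horizontal : 2 vertical, so at depth z the loaded area has grown by z in each plan dimension:
Δσ = qBL/((B+z)(L+z)) = 132×5.2×5.2/((5.2+5.5)(5.2+5.5)) = 31.175 kPa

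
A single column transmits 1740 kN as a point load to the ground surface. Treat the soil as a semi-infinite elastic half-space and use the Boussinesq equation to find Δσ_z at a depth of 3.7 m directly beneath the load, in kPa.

Δσ_z ≈ 60.7 kPa

Boussinesq vertical stress below a point load on an elastic half-space:
Δσ_z = 3P/(2πz²) · [1 + (r/z)²]^(−5/2)
r/z = 0/3.7 = 0; [1+(r/z)²]^(−5/2) = 1.
Δσ_z = 3×1740/(2π×3.7²) × 1 = 60.686 × 1 = 60.69 kPa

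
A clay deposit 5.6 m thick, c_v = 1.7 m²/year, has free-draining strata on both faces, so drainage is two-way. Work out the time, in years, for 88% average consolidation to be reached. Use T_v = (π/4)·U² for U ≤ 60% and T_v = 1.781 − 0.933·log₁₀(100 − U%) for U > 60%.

t ≈ 3.57 years

Drainage path length: H_d = H/2 = 2.8 m (double drainage).
U > 60%: T_v = 1.781 − 0.933·log₁₀(100 − 88) = 0.77412.
t = T_v·H_d²/c_v = 0.77412×2.8²/1.7 = 3.57 years.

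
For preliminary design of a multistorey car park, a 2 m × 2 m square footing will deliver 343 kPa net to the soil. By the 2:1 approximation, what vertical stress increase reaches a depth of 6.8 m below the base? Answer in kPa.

Δσ_z ≈ 17.7 kPa

By the 2:1 method the load spreads at 1 horizontal : 2 vertical, so at depth z the loaded area has grown by z in each plan dimension:
Δσ = qBL/((B+z)(L+z)) = 343×2×2/((2+6.8)(2+6.8)) = 17.717 kPa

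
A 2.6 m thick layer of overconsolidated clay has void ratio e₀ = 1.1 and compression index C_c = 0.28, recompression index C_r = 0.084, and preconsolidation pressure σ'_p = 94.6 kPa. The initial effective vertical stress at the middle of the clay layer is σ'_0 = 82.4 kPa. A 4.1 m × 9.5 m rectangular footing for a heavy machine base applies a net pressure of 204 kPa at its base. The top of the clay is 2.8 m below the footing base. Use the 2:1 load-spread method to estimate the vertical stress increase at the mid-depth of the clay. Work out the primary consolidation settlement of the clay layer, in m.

Mid-depth of clay below the footing base: z = 2.8 + 2.6/2 = 4.1 m.
Stress increase at mid-clay by the 2:1 spreading method:
Δσ = qBL/((B+z)(L+z)) = 204×4.1×9.5/((4.1+4.1)(9.5+4.1)) = 71.25 kPa
Final effective stress: σ'_f = 82.4 + 71.25 = 153.65 kPa.
σ'_f = 153.65 > σ'_p = 94.6 kPa, so the stress path crosses the preconsolidation pressure — recompression up to σ'_p, then virgin compression beyond:
S_c = H/(1+e₀)·[C_r·log₁₀(σ'_p/σ'_0) + C_c·log₁₀(σ'_f/σ'_p)]
    = 2.6/2.1 × [0.084×log₁₀(94.6/82.4) + 0.28×log₁₀(153.65/94.6)]
    = 1.2381 × [0.005037 + 0.05898] = 0.07926 m

S_c ≈ 0.0793 m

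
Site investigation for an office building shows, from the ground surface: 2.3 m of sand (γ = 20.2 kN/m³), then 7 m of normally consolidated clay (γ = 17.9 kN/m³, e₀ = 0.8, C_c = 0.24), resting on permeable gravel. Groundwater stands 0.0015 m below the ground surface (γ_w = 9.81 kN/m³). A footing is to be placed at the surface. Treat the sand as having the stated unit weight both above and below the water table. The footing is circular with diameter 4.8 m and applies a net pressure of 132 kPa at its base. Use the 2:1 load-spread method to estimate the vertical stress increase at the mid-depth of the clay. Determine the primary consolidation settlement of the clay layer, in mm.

Mid-depth of clay below the ground surface: z = 2.3 + 7/2 = 5.8 m.
Total vertical stress at mid-clay: σ_v = 20.2×2.3 + 17.9×3.5 = 109.11 kPa.
Pore pressure: u = 9.81×(5.8 − 0.0015) = 56.878 kPa.
Initial effective stress: σ'_0 = σ_v − u = 109.11 − 56.878 = 52.232 kPa.
Stress increase at mid-clay by the 2:1 spreading method:
Δσ ≈ qD²/(D+z)² = 132×4.8²/(4.8+5.8)² = 27.067 kPa
Final effective stress: σ'_f = σ'_0 + Δσ = 52.232 + 27.067 = 79.299 kPa.
Normally consolidated clay, so the full stress increment lies on the virgin compression line:
S_c = C_c·H/(1+e₀)·log₁₀(σ'_f/σ'_0) = 0.24×7/(1+0.8)×log₁₀(79.299/52.232)
    = 0.93333 × 0.18133 = 0.1692 m

S_c ≈ 169 mm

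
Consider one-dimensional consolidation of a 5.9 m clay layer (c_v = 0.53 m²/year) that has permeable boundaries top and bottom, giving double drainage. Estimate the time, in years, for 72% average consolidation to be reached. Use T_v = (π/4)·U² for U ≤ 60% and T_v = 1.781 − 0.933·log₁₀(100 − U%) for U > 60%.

Drainage path length: H_d = H/2 = 2.95 m (double drainage).
U > 60%: T_v = 1.781 − 0.933·log₁₀(100 − 72) = 0.4308.
t = T_v·H_d²/c_v = 0.4308×2.95²/0.53 = 7.074 years.

t ≈ 7.07 years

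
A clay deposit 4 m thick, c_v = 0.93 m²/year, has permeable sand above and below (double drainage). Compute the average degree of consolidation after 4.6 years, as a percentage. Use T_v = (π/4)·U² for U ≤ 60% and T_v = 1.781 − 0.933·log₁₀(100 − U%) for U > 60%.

Drainage path length: H_d = H/2 = 2 m (double drainage).
T_v = c_v·t/H_d² = 0.93×4.6/2² = 1.0695.
T_v = 1.0695 corresponds to the U > 60% branch:
U = 1 − 10^((1.781 − T_v)/0.933)/100 = 0.9421

U ≈ 94.2 %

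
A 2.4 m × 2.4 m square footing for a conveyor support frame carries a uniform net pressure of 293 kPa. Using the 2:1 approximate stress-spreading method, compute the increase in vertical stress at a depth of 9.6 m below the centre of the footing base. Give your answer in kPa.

By the 2:1 method the load spreads at 1 horizontal : 2 vertical, so at depth z the loaded area has grown by z in each plan dimension:
Δσ = qBL/((B+z)(L+z)) = 293×2.4×2.4/((2.4+9.6)(2.4+9.6)) = 11.72 kPa

Δσ_z ≈ 11.7 kPa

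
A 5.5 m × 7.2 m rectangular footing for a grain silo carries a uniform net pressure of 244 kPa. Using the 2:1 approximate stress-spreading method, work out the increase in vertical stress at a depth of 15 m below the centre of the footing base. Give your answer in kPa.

Δσ_z ≈ 21.2 kPa

By the 2:1 method the load spreads at 1 horizontal : 2 vertical, so at depth z the loaded area has grown by z in each plan dimension:
Δσ = qBL/((B+z)(L+z)) = 244×5.5×7.2/((5.5+15)(7.2+15)) = 21.231 kPa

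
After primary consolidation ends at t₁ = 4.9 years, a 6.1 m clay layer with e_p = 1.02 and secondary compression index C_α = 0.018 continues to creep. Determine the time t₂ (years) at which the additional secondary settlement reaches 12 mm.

S_s = C_α·H/(1+e_p)·log₁₀(t₂/t₁) ⇒ log₁₀(t₂/t₁) = S_s·(1+e_p)/(C_α·H).
log₁₀(t₂/t₁) = 0.012 × (1+1.02) / (0.018×6.1) = 0.2208
t₂ = t₁ × 10^0.2208 = 4.9 × 1.663 = 8.146 years

t₂ ≈ 8.15 years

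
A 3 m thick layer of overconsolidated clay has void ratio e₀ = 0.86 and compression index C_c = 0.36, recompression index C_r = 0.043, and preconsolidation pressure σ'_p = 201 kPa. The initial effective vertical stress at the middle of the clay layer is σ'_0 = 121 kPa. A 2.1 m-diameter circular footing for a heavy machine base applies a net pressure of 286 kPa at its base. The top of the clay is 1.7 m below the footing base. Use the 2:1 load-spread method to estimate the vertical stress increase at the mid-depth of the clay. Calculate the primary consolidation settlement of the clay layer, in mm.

S_c ≈ 9.51 mm

Mid-depth of clay below the footing base: z = 1.7 + 3/2 = 3.2 m.
Stress increase at mid-clay by the 2:1 spreading method:
Δσ ≈ qD²/(D+z)² = 286×2.1²/(2.1+3.2)² = 44.901 kPa
Final effective stress: σ'_f = 121 + 44.901 = 165.9 kPa.
σ'_f = 165.9 ≤ σ'_p = 201 kPa, so the clay remains overconsolidated and only the recompression index applies:
S_c = C_r·H/(1+e₀)·log₁₀(σ'_f/σ'_0) = 0.043×3/1.86×log₁₀(165.9/121)
    = 0.069355 × 0.13706 = 0.009506 m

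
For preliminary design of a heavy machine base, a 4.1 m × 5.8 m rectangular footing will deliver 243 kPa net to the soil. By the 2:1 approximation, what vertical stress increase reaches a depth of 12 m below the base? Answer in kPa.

Δσ_z ≈ 20.2 kPa

By the 2:1 method the load spreads at 1 horizontal : 2 vertical, so at depth z the loaded area has grown by z in each plan dimension:
Δσ = qBL/((B+z)(L+z)) = 243×4.1×5.8/((4.1+12)(5.8+12)) = 20.164 kPa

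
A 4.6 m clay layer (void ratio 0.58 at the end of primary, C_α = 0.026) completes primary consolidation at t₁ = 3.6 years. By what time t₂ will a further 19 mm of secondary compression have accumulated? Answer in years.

t₂ ≈ 6.42 years

S_s = C_α·H/(1+e_p)·log₁₀(t₂/t₁) ⇒ log₁₀(t₂/t₁) = S_s·(1+e_p)/(C_α·H).
log₁₀(t₂/t₁) = 0.019 × (1+0.58) / (0.026×4.6) = 0.251
t₂ = t₁ × 10^0.251 = 3.6 × 1.782 = 6.417 years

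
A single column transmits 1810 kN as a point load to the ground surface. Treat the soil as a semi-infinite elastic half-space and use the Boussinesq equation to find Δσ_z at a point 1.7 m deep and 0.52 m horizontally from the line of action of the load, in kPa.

Δσ_z ≈ 239 kPa

Boussinesq vertical stress below a point load on an elastic half-space:
Δσ_z = 3P/(2πz²) · [1 + (r/z)²]^(−5/2)
r/z = 0.52/1.7 = 0.30588; [1+(r/z)²]^(−5/2) = 0.79963.
Δσ_z = 3×1810/(2π×1.7²) × 0.79963 = 299.04 × 0.79963 = 239.1 kPa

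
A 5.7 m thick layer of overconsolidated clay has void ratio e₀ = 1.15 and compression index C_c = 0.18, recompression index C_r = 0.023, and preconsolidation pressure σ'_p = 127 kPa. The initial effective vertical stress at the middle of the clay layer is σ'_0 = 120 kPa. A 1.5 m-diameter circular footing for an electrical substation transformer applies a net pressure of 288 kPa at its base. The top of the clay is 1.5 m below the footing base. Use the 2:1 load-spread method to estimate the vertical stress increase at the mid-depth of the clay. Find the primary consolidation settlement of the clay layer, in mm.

S_c ≈ 20.1 mm

Mid-depth of clay below the footing base: z = 1.5 + 5.7/2 = 4.35 m.
Stress increase at mid-clay by the 2:1 spreading method:
Δσ ≈ qD²/(D+z)² = 288×1.5²/(1.5+4.35)² = 18.935 kPa
Final effective stress: σ'_f = 120 + 18.935 = 138.94 kPa.
σ'_f = 138.94 > σ'_p = 127 kPa, so the stress path crosses the preconsolidation pressure — recompression up to σ'_p, then virgin compression beyond:
S_c = H/(1+e₀)·[C_r·log₁₀(σ'_p/σ'_0) + C_c·log₁₀(σ'_f/σ'_p)]
    = 5.7/2.15 × [0.023×log₁₀(127/120) + 0.18×log₁₀(138.94/127)]
    = 2.6512 × [0.00056632 + 0.0070242] = 0.02012 m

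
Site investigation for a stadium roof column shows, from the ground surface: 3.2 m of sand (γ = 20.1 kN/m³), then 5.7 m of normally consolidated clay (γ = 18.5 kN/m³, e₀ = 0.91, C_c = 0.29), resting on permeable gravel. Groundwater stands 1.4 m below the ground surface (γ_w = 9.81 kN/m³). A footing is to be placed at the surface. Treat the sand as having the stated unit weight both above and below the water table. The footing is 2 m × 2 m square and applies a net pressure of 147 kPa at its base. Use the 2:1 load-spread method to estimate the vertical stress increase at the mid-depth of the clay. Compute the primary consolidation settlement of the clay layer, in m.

Mid-depth of clay below the ground surface: z = 3.2 + 5.7/2 = 6.05 m.
Total vertical stress at mid-clay: σ_v = 20.1×3.2 + 18.5×2.85 = 117.05 kPa.
Pore pressure: u = 9.81×(6.05 − 1.4) = 45.617 kPa.
Initial effective stress: σ'_0 = σ_v − u = 117.05 − 45.617 = 71.433 kPa.
Stress increase at mid-clay by the 2:1 spreading method:
Δσ = qBL/((B+z)(L+z)) = 147×2×2/((2+6.05)(2+6.05)) = 9.0737 kPa
Final effective stress: σ'_f = σ'_0 + Δσ = 71.433 + 9.0737 = 80.507 kPa.
Normally consolidated clay, so the full stress increment lies on the virgin compression line:
S_c = C_c·H/(1+e₀)·log₁₀(σ'_f/σ'_0) = 0.29×5.7/(1+0.91)×log₁₀(80.507/71.433)
    = 0.86545 × 0.051935 = 0.04495 m

S_c ≈ 0.0449 m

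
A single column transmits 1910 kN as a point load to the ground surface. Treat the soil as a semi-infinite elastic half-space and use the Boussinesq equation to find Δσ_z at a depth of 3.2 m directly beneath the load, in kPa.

Δσ_z ≈ 89.1 kPa

Boussinesq vertical stress below a point load on an elastic half-space:
Δσ_z = 3P/(2πz²) · [1 + (r/z)²]^(−5/2)
r/z = 0/3.2 = 0; [1+(r/z)²]^(−5/2) = 1.
Δσ_z = 3×1910/(2π×3.2²) × 1 = 89.058 × 1 = 89.06 kPa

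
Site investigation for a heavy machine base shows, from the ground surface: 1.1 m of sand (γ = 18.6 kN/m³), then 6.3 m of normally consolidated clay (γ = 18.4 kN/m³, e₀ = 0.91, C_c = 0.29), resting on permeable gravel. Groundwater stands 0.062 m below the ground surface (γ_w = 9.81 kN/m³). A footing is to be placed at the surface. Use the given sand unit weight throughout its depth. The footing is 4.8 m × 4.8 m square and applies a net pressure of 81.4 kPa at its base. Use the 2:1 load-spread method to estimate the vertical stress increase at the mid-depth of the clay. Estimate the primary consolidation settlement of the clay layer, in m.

S_c ≈ 0.199 m

Mid-depth of clay below the ground surface: z = 1.1 + 6.3/2 = 4.25 m.
Total vertical stress at mid-clay: σ_v = 18.6×1.1 + 18.4×3.15 = 78.42 kPa.
Pore pressure: u = 9.81×(4.25 − 0.062) = 41.084 kPa.
Initial effective stress: σ'_0 = σ_v − u = 78.42 − 41.084 = 37.336 kPa.
Stress increase at mid-clay by the 2:1 spreading method:
Δσ = qBL/((B+z)(L+z)) = 81.4×4.8×4.8/((4.8+4.25)(4.8+4.25)) = 22.899 kPa
Final effective stress: σ'_f = σ'_0 + Δσ = 37.336 + 22.899 = 60.235 kPa.
Normally consolidated clay, so the full stress increment lies on the virgin compression line:
S_c = C_c·H/(1+e₀)·log₁₀(σ'_f/σ'_0) = 0.29×6.3/(1+0.91)×log₁₀(60.235/37.336)
    = 0.95654 × 0.20772 = 0.1987 m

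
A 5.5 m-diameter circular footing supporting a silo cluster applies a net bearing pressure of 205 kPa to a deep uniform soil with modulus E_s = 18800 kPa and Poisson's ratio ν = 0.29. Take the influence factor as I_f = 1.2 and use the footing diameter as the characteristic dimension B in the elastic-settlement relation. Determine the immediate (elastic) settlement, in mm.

S_e ≈ 65.9 mm

Immediate (elastic) settlement: S_e = q·B·(1−ν²)/E_s · I_f.
S_e = 205 × 5.5 × (1 − 0.29²) / 18800 × 1.2
    = 205 × 5.5 × 0.9159 / 18800 × 1.2
    = 0.06592 m = 65.92 mm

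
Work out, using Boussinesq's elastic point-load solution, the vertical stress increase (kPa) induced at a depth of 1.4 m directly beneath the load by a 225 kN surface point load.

Δσ_z ≈ 54.8 kPa

Boussinesq vertical stress below a point load on an elastic half-space:
Δσ_z = 3P/(2πz²) · [1 + (r/z)²]^(−5/2)
r/z = 0/1.4 = 0; [1+(r/z)²]^(−5/2) = 1.
Δσ_z = 3×225/(2π×1.4²) × 1 = 54.811 × 1 = 54.81 kPa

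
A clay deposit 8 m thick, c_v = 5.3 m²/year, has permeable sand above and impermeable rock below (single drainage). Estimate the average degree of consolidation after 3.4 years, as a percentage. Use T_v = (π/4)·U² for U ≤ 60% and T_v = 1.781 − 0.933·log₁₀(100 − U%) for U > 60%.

Drainage path length: H_d = H = 8 m (single drainage).
T_v = c_v·t/H_d² = 5.3×3.4/8² = 0.28156.
T_v = 0.28156 corresponds to the U ≤ 60% branch:
U = √(4T_v/π) = 0.5987

U ≈ 59.9 %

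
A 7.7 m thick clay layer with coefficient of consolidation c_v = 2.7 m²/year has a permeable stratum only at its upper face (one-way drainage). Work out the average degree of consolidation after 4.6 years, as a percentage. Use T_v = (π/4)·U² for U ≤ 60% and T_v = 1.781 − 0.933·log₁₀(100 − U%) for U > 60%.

U ≈ 51.6 %

Drainage path length: H_d = H = 7.7 m (single drainage).
T_v = c_v·t/H_d² = 2.7×4.6/7.7² = 0.20948.
T_v = 0.20948 corresponds to the U ≤ 60% branch:
U = √(4T_v/π) = 0.5164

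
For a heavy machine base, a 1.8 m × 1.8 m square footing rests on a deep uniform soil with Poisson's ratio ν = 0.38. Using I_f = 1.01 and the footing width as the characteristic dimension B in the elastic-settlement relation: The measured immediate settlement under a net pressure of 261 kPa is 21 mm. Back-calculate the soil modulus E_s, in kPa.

S_e = q·B·(1−ν²)/E_s · I_f  ⇒  E_s = q·B·(1−ν²)·I_f / S_e.
E_s = 261 × 1.8 × 0.8556 × 1.01 / 0.021 = 19330 kPa

E_s ≈ 19300 kPa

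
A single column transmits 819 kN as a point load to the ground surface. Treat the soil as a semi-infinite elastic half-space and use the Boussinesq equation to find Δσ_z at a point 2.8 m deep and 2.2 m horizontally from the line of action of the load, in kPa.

Δσ_z ≈ 15 kPa

Boussinesq vertical stress below a point load on an elastic half-space:
Δσ_z = 3P/(2πz²) · [1 + (r/z)²]^(−5/2)
r/z = 2.2/2.8 = 0.78571; [1+(r/z)²]^(−5/2) = 0.3006.
Δσ_z = 3×819/(2π×2.8²) × 0.3006 = 49.878 × 0.3006 = 14.99 kPa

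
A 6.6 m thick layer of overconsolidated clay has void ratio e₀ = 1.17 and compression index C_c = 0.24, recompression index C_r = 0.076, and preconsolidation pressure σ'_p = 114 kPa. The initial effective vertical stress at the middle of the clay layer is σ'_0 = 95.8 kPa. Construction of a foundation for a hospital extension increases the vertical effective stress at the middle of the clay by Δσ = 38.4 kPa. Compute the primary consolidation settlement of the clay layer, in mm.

Final effective stress: σ'_f = 95.8 + 38.4 = 134.2 kPa.
σ'_f = 134.2 > σ'_p = 114 kPa, so the stress path crosses the preconsolidation pressure — recompression up to σ'_p, then virgin compression beyond:
S_c = H/(1+e₀)·[C_r·log₁₀(σ'_p/σ'_0) + C_c·log₁₀(σ'_f/σ'_p)]
    = 6.6/2.17 × [0.076×log₁₀(114/95.8) + 0.24×log₁₀(134.2/114)]
    = 3.0415 × [0.005741 + 0.017003] = 0.06918 m

S_c ≈ 69.2 mm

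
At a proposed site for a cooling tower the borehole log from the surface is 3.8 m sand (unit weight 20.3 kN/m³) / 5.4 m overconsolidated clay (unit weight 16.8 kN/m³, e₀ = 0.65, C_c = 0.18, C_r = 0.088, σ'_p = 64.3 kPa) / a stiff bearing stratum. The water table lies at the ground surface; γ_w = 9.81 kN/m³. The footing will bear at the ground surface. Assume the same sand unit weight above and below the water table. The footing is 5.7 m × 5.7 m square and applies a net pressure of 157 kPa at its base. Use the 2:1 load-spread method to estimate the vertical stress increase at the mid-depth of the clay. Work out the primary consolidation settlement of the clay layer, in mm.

S_c ≈ 106 mm

Mid-depth of clay below the ground surface: z = 3.8 + 5.4/2 = 6.5 m.
Total vertical stress at mid-clay: σ_v = 20.3×3.8 + 16.8×2.7 = 122.5 kPa.
Pore pressure: u = 9.81×(6.5 − 0) = 63.765 kPa.
Initial effective stress: σ'_0 = σ_v − u = 122.5 − 63.765 = 58.735 kPa.
Stress increase at mid-clay by the 2:1 spreading method:
Δσ = qBL/((B+z)(L+z)) = 157×5.7×5.7/((5.7+6.5)(5.7+6.5)) = 34.271 kPa
Final effective stress: σ'_f = 58.735 + 34.271 = 93.006 kPa.
σ'_f = 93.006 > σ'_p = 64.3 kPa, so the stress path crosses the preconsolidation pressure — recompression up to σ'_p, then virgin compression beyond:
S_c = H/(1+e₀)·[C_r·log₁₀(σ'_p/σ'_0) + C_c·log₁₀(σ'_f/σ'_p)]
    = 5.4/1.65 × [0.088×log₁₀(64.3/58.735) + 0.18×log₁₀(93.006/64.3)]
    = 3.2727 × [0.0034596 + 0.028854] = 0.1058 m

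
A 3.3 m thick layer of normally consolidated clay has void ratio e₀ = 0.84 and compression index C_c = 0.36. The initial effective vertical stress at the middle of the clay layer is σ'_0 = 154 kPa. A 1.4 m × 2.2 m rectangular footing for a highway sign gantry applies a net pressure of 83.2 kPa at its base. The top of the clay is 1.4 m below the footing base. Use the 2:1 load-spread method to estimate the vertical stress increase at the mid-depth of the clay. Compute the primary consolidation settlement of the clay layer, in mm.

Mid-depth of clay below the footing base: z = 1.4 + 3.3/2 = 3.05 m.
Stress increase at mid-clay by the 2:1 spreading method:
Δσ = qBL/((B+z)(L+z)) = 83.2×1.4×2.2/((1.4+3.05)(2.2+3.05)) = 10.969 kPa
Final effective stress: σ'_f = σ'_0 + Δσ = 154 + 10.969 = 164.97 kPa.
Normally consolidated clay, so the full stress increment lies on the virgin compression line:
S_c = C_c·H/(1+e₀)·log₁₀(σ'_f/σ'_0) = 0.36×3.3/(1+0.84)×log₁₀(164.97/154)
    = 0.64565 × 0.029884 = 0.01929 m

S_c ≈ 19.3 mm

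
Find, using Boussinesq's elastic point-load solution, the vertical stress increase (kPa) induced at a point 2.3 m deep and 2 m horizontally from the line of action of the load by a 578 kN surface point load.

Boussinesq vertical stress below a point load on an elastic half-space:
Δσ_z = 3P/(2πz²) · [1 + (r/z)²]^(−5/2)
r/z = 2/2.3 = 0.86957; [1+(r/z)²]^(−5/2) = 0.24468.
Δσ_z = 3×578/(2π×2.3²) × 0.24468 = 52.169 × 0.24468 = 12.76 kPa

Δσ_z ≈ 12.8 kPa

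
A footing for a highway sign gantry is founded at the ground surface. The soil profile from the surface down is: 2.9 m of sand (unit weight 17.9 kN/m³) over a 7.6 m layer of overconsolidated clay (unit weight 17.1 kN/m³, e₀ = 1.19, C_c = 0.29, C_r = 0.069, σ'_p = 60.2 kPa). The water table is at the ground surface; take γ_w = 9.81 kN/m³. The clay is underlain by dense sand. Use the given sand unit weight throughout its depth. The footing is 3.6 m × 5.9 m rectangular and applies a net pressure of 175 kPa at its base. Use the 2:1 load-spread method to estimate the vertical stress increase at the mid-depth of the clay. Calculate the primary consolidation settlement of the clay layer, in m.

Mid-depth of clay below the ground surface: z = 2.9 + 7.6/2 = 6.7 m.
Total vertical stress at mid-clay: σ_v = 17.9×2.9 + 17.1×3.8 = 116.89 kPa.
Pore pressure: u = 9.81×(6.7 − 0) = 65.727 kPa.
Initial effective stress: σ'_0 = σ_v − u = 116.89 − 65.727 = 51.163 kPa.
Stress increase at mid-clay by the 2:1 spreading method:
Δσ = qBL/((B+z)(L+z)) = 175×3.6×5.9/((3.6+6.7)(5.9+6.7)) = 28.641 kPa
Final effective stress: σ'_f = 51.163 + 28.641 = 79.804 kPa.
σ'_f = 79.804 > σ'_p = 60.2 kPa, so the stress path crosses the preconsolidation pressure — recompression up to σ'_p, then virgin compression beyond:
S_c = H/(1+e₀)·[C_r·log₁₀(σ'_p/σ'_0) + C_c·log₁₀(σ'_f/σ'_p)]
    = 7.6/2.19 × [0.069×log₁₀(60.2/51.163) + 0.29×log₁₀(79.804/60.2)]
    = 3.4703 × [0.0048742 + 0.035504] = 0.1401 m

S_c ≈ 0.14 m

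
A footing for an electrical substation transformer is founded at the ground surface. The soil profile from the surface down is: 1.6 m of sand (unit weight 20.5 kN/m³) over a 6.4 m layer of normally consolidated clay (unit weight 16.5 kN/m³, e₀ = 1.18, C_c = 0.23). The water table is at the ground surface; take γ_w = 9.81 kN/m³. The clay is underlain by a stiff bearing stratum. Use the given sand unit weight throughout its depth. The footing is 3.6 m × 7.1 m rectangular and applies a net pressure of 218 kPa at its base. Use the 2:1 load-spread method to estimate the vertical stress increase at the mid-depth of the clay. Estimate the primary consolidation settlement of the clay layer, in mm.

Mid-depth of clay below the ground surface: z = 1.6 + 6.4/2 = 4.8 m.
Total vertical stress at mid-clay: σ_v = 20.5×1.6 + 16.5×3.2 = 85.6 kPa.
Pore pressure: u = 9.81×(4.8 − 0) = 47.088 kPa.
Initial effective stress: σ'_0 = σ_v − u = 85.6 − 47.088 = 38.512 kPa.
Stress increase at mid-clay by the 2:1 spreading method:
Δσ = qBL/((B+z)(L+z)) = 218×3.6×7.1/((3.6+4.8)(7.1+4.8)) = 55.743 kPa
Final effective stress: σ'_f = σ'_0 + Δσ = 38.512 + 55.743 = 94.255 kPa.
Normally consolidated clay, so the full stress increment lies on the virgin compression line:
S_c = C_c·H/(1+e₀)·log₁₀(σ'_f/σ'_0) = 0.23×6.4/(1+1.18)×log₁₀(94.255/38.512)
    = 0.67523 × 0.38871 = 0.2625 m

S_c ≈ 262 mm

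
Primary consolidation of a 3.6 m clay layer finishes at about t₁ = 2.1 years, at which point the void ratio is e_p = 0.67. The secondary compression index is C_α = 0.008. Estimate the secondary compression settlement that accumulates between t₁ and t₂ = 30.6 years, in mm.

Secondary compression: S_s = C_α·H/(1+e_p)·log₁₀(t₂/t₁)
S_s = 0.008×3.6/(1+0.67)×log₁₀(30.6/2.1)
    = 0.01725 × 1.164 = 0.02007 m

S_s ≈ 20.1 mm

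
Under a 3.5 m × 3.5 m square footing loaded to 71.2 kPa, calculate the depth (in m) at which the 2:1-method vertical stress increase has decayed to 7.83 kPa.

z ≈ 7.05 m

2:1 spreading — at depth z the loaded area has grown by z in each plan dimension:
qB²/(B+z)² = Δσ_z ⇒ z = B(√(q/Δσ_z) − 1) = 3.5×(√(71.2/7.83) − 1) = 7.054 m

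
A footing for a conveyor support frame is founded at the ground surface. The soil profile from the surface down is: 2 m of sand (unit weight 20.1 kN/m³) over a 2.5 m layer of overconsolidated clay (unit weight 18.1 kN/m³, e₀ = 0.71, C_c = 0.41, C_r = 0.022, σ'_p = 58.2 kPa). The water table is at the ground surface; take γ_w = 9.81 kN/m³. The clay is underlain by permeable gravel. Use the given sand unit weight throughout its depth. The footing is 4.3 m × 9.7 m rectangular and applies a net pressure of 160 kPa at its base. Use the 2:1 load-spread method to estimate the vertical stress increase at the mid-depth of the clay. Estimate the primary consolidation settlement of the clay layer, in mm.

Mid-depth of clay below the ground surface: z = 2 + 2.5/2 = 3.25 m.
Total vertical stress at mid-clay: σ_v = 20.1×2 + 18.1×1.25 = 62.825 kPa.
Pore pressure: u = 9.81×(3.25 − 0) = 31.883 kPa.
Initial effective stress: σ'_0 = σ_v − u = 62.825 − 31.883 = 30.942 kPa.
Stress increase at mid-clay by the 2:1 spreading method:
Δσ = qBL/((B+z)(L+z)) = 160×4.3×9.7/((4.3+3.25)(9.7+3.25)) = 68.256 kPa
Final effective stress: σ'_f = 30.942 + 68.256 = 99.198 kPa.
σ'_f = 99.198 > σ'_p = 58.2 kPa, so the stress path crosses the preconsolidation pressure — recompression up to σ'_p, then virgin compression beyond:
S_c = H/(1+e₀)·[C_r·log₁₀(σ'_p/σ'_0) + C_c·log₁₀(σ'_f/σ'_p)]
    = 2.5/1.71 × [0.022×log₁₀(58.2/30.942) + 0.41×log₁₀(99.198/58.2)]
    = 1.462 × [0.0060362 + 0.094948] = 0.1476 m

S_c ≈ 148 mm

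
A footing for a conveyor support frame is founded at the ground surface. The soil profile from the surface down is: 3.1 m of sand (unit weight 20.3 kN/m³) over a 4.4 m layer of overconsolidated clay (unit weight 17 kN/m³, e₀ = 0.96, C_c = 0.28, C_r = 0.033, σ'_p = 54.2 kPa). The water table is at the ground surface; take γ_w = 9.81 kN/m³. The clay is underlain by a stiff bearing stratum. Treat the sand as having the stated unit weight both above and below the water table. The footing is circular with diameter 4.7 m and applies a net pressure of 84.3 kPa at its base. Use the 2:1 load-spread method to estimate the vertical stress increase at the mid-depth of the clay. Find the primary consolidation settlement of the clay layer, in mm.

Mid-depth of clay below the ground surface: z = 3.1 + 4.4/2 = 5.3 m.
Total vertical stress at mid-clay: σ_v = 20.3×3.1 + 17×2.2 = 100.33 kPa.
Pore pressure: u = 9.81×(5.3 − 0) = 51.993 kPa.
Initial effective stress: σ'_0 = σ_v − u = 100.33 − 51.993 = 48.337 kPa.
Stress increase at mid-clay by the 2:1 spreading method:
Δσ ≈ qD²/(D+z)² = 84.3×4.7²/(4.7+5.3)² = 18.622 kPa
Final effective stress: σ'_f = 48.337 + 18.622 = 66.959 kPa.
σ'_f = 66.959 > σ'_p = 54.2 kPa, so the stress path crosses the preconsolidation pressure — recompression up to σ'_p, then virgin compression beyond:
S_c = H/(1+e₀)·[C_r·log₁₀(σ'_p/σ'_0) + C_c·log₁₀(σ'_f/σ'_p)]
    = 4.4/1.96 × [0.033×log₁₀(54.2/48.337) + 0.28×log₁₀(66.959/54.2)]
    = 2.2449 × [0.0016407 + 0.025707] = 0.06139 m

S_c ≈ 61.4 mm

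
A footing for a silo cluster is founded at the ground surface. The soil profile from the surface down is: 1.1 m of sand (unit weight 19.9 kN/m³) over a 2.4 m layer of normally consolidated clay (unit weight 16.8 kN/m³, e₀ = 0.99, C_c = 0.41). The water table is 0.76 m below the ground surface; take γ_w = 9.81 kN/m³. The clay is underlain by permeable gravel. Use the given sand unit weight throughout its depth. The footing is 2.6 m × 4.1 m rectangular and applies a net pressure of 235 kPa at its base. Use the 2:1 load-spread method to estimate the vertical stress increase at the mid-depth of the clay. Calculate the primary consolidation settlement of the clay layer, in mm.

Mid-depth of clay below the ground surface: z = 1.1 + 2.4/2 = 2.3 m.
Total vertical stress at mid-clay: σ_v = 19.9×1.1 + 16.8×1.2 = 42.05 kPa.
Pore pressure: u = 9.81×(2.3 − 0.76) = 15.107 kPa.
Initial effective stress: σ'_0 = σ_v − u = 42.05 − 15.107 = 26.943 kPa.
Stress increase at mid-clay by the 2:1 spreading method:
Δσ = qBL/((B+z)(L+z)) = 235×2.6×4.1/((2.6+2.3)(4.1+2.3)) = 79.882 kPa
Final effective stress: σ'_f = σ'_0 + Δσ = 26.943 + 79.882 = 106.83 kPa.
Normally consolidated clay, so the full stress increment lies on the virgin compression line:
S_c = C_c·H/(1+e₀)·log₁₀(σ'_f/σ'_0) = 0.41×2.4/(1+0.99)×log₁₀(106.83/26.943)
    = 0.49447 × 0.59825 = 0.2958 m

S_c ≈ 296 mm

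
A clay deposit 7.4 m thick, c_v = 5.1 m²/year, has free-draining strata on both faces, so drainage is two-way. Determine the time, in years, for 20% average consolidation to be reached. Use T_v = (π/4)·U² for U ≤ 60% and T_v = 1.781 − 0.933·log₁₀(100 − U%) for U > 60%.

t ≈ 0.0843 years

Drainage path length: H_d = H/2 = 3.7 m (double drainage).
U ≤ 60%: T_v = (π/4)·U² = (π/4)×0.2² = 0.031416.
t = T_v·H_d²/c_v = 0.031416×3.7²/5.1 = 0.08433 years.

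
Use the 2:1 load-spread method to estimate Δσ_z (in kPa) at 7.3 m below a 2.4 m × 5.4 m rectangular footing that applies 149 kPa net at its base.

Δσ_z ≈ 15.7 kPa

By the 2:1 method the load spreads at 1 horizontal : 2 vertical, so at depth z the loaded area has grown by z in each plan dimension:
Δσ = qBL/((B+z)(L+z)) = 149×2.4×5.4/((2.4+7.3)(5.4+7.3)) = 15.675 kPa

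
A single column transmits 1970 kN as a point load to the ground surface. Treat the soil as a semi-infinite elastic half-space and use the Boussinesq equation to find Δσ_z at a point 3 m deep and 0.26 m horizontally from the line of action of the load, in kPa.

Δσ_z ≈ 103 kPa

Boussinesq vertical stress below a point load on an elastic half-space:
Δσ_z = 3P/(2πz²) · [1 + (r/z)²]^(−5/2)
r/z = 0.26/3 = 0.086667; [1+(r/z)²]^(−5/2) = 0.98147.
Δσ_z = 3×1970/(2π×3²) × 0.98147 = 104.51 × 0.98147 = 102.6 kPa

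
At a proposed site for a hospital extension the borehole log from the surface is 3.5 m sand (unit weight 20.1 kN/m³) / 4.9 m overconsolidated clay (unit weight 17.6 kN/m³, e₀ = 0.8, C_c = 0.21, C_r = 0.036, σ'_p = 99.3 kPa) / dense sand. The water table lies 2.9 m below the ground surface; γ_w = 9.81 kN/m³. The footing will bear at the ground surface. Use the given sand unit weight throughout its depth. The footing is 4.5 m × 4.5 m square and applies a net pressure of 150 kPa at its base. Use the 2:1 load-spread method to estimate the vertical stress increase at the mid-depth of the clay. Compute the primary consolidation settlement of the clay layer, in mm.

Mid-depth of clay below the ground surface: z = 3.5 + 4.9/2 = 5.95 m.
Total vertical stress at mid-clay: σ_v = 20.1×3.5 + 17.6×2.45 = 113.47 kPa.
Pore pressure: u = 9.81×(5.95 − 2.9) = 29.921 kPa.
Initial effective stress: σ'_0 = σ_v − u = 113.47 − 29.921 = 83.549 kPa.
Stress increase at mid-clay by the 2:1 spreading method:
Δσ = qBL/((B+z)(L+z)) = 150×4.5×4.5/((4.5+5.95)(4.5+5.95)) = 27.815 kPa
Final effective stress: σ'_f = 83.549 + 27.815 = 111.36 kPa.
σ'_f = 111.36 > σ'_p = 99.3 kPa, so the stress path crosses the preconsolidation pressure — recompression up to σ'_p, then virgin compression beyond:
S_c = H/(1+e₀)·[C_r·log₁₀(σ'_p/σ'_0) + C_c·log₁₀(σ'_f/σ'_p)]
    = 4.9/1.8 × [0.036×log₁₀(99.3/83.549) + 0.21×log₁₀(111.36/99.3)]
    = 2.7222 × [0.0027003 + 0.010454] = 0.03581 m

S_c ≈ 35.8 mm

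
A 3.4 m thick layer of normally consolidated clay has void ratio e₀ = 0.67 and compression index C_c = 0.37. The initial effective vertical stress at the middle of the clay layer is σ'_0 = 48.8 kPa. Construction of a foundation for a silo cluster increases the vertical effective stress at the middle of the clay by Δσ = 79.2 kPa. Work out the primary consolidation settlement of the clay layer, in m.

Final effective stress: σ'_f = σ'_0 + Δσ = 48.8 + 79.2 = 128 kPa.
Normally consolidated clay, so the full stress increment lies on the virgin compression line:
S_c = C_c·H/(1+e₀)·log₁₀(σ'_f/σ'_0) = 0.37×3.4/(1+0.67)×log₁₀(128/48.8)
    = 0.75329 × 0.41879 = 0.3155 m

S_c ≈ 0.315 m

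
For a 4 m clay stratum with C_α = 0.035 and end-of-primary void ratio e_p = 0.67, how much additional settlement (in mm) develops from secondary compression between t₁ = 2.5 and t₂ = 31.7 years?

S_s ≈ 92.5 mm

Secondary compression: S_s = C_α·H/(1+e_p)·log₁₀(t₂/t₁)
S_s = 0.035×4/(1+0.67)×log₁₀(31.7/2.5)
    = 0.08383 × 1.103 = 0.09248 m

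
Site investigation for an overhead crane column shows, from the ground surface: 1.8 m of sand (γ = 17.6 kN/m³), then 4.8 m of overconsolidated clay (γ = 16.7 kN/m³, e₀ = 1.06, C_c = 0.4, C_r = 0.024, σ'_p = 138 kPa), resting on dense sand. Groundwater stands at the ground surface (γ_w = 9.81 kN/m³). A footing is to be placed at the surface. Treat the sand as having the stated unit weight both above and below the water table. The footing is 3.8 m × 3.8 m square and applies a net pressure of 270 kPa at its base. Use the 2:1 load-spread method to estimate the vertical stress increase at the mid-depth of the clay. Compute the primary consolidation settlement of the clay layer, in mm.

Mid-depth of clay below the ground surface: z = 1.8 + 4.8/2 = 4.2 m.
Total vertical stress at mid-clay: σ_v = 17.6×1.8 + 16.7×2.4 = 71.76 kPa.
Pore pressure: u = 9.81×(4.2 − 0) = 41.202 kPa.
Initial effective stress: σ'_0 = σ_v − u = 71.76 − 41.202 = 30.558 kPa.
Stress increase at mid-clay by the 2:1 spreading method:
Δσ = qBL/((B+z)(L+z)) = 270×3.8×3.8/((3.8+4.2)(3.8+4.2)) = 60.919 kPa
Final effective stress: σ'_f = 30.558 + 60.919 = 91.477 kPa.
σ'_f = 91.477 ≤ σ'_p = 138 kPa, so the clay remains overconsolidated and only the recompression index applies:
S_c = C_r·H/(1+e₀)·log₁₀(σ'_f/σ'_0) = 0.024×4.8/2.06×log₁₀(91.477/30.558)
    = 0.055922 × 0.47619 = 0.02663 m

S_c ≈ 26.6 mm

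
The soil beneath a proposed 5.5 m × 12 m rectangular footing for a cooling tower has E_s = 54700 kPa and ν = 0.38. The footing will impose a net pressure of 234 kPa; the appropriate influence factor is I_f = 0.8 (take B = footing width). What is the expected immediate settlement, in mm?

S_e ≈ 16.1 mm

Immediate (elastic) settlement: S_e = q·B·(1−ν²)/E_s · I_f.
S_e = 234 × 5.5 × (1 − 0.38²) / 54700 × 0.8
    = 234 × 5.5 × 0.8556 / 54700 × 0.8
    = 0.0161 m = 16.1 mm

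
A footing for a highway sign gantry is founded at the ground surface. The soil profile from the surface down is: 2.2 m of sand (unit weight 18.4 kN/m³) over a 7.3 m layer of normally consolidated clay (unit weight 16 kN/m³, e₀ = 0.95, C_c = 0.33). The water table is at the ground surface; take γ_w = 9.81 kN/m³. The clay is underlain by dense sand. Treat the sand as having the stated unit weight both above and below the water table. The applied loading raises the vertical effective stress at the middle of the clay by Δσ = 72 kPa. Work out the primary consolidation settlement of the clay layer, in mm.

Mid-depth of clay below the ground surface: z = 2.2 + 7.3/2 = 5.85 m.
Total vertical stress at mid-clay: σ_v = 18.4×2.2 + 16×3.65 = 98.88 kPa.
Pore pressure: u = 9.81×(5.85 − 0) = 57.389 kPa.
Initial effective stress: σ'_0 = σ_v − u = 98.88 − 57.389 = 41.491 kPa.
Final effective stress: σ'_f = σ'_0 + Δσ = 41.491 + 72 = 113.49 kPa.
Normally consolidated clay, so the full stress increment lies on the virgin compression line:
S_c = C_c·H/(1+e₀)·log₁₀(σ'_f/σ'_0) = 0.33×7.3/(1+0.95)×log₁₀(113.49/41.491)
    = 1.2354 × 0.437 = 0.5399 m

S_c ≈ 540 mm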